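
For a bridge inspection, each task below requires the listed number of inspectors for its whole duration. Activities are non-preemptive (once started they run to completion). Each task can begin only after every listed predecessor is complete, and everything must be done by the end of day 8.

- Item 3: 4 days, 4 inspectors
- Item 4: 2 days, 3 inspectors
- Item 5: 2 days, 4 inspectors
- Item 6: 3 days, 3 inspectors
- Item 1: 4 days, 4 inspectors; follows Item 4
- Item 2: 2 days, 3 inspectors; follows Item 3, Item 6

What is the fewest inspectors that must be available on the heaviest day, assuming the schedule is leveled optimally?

Early-start (Item 3@1, Item 4@1, Item 5@1, Item 6@1, Item 1@3, Item 2@5) gives peak 14: d1:14  d2:14  d3:11  d4:8  d5:7  d6:7  d7:0  d8:0.
Shift Item 5→4, Item 1→5, Item 2→6.
Schedule Item 3@1, Item 4@1, Item 5@4, Item 6@1, Item 1@5, Item 2@6: d1:10  d2:10  d3:7  d4:8  d5:8  d6:7  d7:7  d8:4 — peak 10.

10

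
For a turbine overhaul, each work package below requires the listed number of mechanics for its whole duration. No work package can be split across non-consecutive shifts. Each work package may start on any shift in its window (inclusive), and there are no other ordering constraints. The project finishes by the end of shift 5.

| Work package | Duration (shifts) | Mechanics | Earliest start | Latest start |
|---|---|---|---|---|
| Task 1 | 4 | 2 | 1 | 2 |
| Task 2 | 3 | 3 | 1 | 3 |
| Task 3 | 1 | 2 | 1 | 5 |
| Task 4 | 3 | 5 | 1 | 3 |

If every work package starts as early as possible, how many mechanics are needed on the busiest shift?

Early-start schedule: Task 1@1, Task 2@1, Task 3@1, Task 4@1.
Load per shift: shift 1: 12, shift 2: 10, shift 3: 10, shift 4: 2, shift 5: 0.
Peak is 12.

12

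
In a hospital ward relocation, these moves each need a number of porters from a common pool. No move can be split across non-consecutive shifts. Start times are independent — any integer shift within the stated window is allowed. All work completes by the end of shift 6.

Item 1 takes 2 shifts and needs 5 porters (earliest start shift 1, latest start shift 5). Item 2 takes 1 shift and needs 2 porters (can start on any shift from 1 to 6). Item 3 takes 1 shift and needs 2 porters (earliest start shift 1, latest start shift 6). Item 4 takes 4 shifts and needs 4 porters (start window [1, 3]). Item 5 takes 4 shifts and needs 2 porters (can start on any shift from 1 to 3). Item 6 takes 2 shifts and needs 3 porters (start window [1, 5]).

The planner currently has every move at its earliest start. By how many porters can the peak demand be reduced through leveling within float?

Early-start peak: s1:18  s2:14  s3:6  s4:6  s5:0  s6:0 ⇒ 18.
Leveled (Item 1@1, Item 2@3, Item 3@4, Item 4@3, Item 5@1, Item 6@5): s1:7  s2:7  s3:8  s4:8  s5:7  s6:7 ⇒ 8.
Reduction 18 − 8 = 10.

10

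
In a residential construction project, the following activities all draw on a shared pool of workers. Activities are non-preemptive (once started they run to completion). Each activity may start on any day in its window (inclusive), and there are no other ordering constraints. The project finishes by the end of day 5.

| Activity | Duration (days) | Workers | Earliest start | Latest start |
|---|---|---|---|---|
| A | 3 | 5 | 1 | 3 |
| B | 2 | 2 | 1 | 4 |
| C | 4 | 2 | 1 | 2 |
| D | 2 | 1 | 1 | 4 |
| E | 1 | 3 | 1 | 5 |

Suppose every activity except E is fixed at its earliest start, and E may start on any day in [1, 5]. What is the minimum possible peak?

E@1: d1:13  d2:10  d3:7  d4:2  d5:0 → peak 13
E@2: d1:10  d2:13  d3:7  d4:2  d5:0 → peak 13
E@3: d1:10  d2:10  d3:10  d4:2  d5:0 → peak 10
E@4: d1:10  d2:10  d3:7  d4:5  d5:0 → peak 10
E@5: d1:10  d2:10  d3:7  d4:2  d5:3 → peak 10
Best is E@3, peak 10.

10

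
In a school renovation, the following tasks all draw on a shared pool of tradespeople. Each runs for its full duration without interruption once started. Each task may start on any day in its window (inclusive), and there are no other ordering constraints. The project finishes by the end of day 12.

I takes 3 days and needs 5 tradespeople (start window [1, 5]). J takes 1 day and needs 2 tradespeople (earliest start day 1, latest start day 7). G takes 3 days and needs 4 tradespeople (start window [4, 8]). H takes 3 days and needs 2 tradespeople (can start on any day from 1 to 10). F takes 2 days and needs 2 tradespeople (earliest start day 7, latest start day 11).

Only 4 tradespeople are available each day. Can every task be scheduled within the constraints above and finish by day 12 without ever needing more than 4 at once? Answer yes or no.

The minimum achievable peak is 5; 4 < 5, so no feasible schedule stays within the cap.

no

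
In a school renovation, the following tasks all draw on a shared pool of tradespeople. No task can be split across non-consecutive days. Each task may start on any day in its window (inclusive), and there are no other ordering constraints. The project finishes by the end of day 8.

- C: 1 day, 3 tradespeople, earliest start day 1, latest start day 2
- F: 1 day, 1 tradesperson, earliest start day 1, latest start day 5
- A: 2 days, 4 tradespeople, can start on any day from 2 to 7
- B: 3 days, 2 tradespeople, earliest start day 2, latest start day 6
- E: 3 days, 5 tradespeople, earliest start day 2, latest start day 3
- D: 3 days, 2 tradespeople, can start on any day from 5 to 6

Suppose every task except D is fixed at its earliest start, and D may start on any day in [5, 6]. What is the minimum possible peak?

11

D@5: d1:4  d2:11  d3:11  d4:7  d5:2  d6:2  d7:2  d8:0 → peak 11
D@6: d1:4  d2:11  d3:11  d4:7  d5:0  d6:2  d7:2  d8:2 → peak 11
Best is D@5, peak 11.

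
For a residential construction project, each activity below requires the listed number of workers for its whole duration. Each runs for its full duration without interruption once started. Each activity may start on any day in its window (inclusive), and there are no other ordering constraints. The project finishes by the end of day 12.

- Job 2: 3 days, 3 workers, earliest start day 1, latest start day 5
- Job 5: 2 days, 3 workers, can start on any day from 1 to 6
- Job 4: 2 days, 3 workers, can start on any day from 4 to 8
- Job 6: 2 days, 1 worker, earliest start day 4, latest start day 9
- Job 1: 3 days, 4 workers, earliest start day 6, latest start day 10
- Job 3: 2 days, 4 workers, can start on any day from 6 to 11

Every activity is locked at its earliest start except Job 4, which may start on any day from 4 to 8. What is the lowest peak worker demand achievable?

Job 4@4: d1:6  d2:6  d3:3  d4:4  d5:4  d6:8  d7:8  d8:4  d9:0  d10:0  d11:0  d12:0 → peak 8
Job 4@5: d1:6  d2:6  d3:3  d4:1  d5:4  d6:11  d7:8  d8:4  d9:0  d10:0  d11:0  d12:0 → peak 11
Job 4@6: d1:6  d2:6  d3:3  d4:1  d5:1  d6:11  d7:11  d8:4  d9:0  d10:0  d11:0  d12:0 → peak 11
Job 4@7: d1:6  d2:6  d3:3  d4:1  d5:1  d6:8  d7:11  d8:7  d9:0  d10:0  d11:0  d12:0 → peak 11
Job 4@8: d1:6  d2:6  d3:3  d4:1  d5:1  d6:8  d7:8  d8:7  d9:3  d10:0  d11:0  d12:0 → peak 8
Best is Job 4@4, peak 8.

8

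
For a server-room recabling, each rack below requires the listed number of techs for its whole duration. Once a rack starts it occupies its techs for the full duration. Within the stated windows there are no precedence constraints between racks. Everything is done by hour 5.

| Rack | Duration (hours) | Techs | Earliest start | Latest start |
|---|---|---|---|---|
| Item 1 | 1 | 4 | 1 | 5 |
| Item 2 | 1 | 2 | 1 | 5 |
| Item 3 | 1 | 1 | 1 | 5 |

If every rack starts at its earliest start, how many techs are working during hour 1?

At early start, hour 1 has: Item 1, Item 2, Item 3.
Demand: 4 + 2 + 1 = 7.

7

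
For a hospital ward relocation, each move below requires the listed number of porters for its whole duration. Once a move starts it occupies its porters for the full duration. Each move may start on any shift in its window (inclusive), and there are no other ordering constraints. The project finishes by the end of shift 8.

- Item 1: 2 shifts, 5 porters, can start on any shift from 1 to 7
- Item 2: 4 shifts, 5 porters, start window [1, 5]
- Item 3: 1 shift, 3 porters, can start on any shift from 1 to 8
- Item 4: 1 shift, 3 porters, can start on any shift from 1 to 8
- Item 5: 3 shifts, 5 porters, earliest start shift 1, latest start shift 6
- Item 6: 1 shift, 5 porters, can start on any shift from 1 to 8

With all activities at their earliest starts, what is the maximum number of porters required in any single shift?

Early-start schedule: Item 1@1, Item 2@1, Item 3@1, Item 4@1, Item 5@1, Item 6@1.
Load per shift: shift 1: 26, shift 2: 15, shift 3: 10, shift 4: 5, shift 5: 0, shift 6: 0, shift 7: 0, shift 8: 0.
Peak is 26.

26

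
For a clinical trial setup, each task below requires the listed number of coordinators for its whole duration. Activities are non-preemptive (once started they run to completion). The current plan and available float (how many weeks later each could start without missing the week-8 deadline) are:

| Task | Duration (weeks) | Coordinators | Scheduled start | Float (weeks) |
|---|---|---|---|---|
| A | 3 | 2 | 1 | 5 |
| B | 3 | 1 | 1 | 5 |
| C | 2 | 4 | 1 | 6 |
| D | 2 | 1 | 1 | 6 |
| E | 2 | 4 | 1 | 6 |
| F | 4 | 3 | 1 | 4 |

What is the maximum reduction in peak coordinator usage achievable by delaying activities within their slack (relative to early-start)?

10

Early-start peak: w1:15  w2:15  w3:6  w4:3  w5:0  w6:0  w7:0  w8:0 ⇒ 15.
Leveled (A@1, B@4, C@5, D@7, E@7, F@1): w1:5  w2:5  w3:5  w4:4  w5:5  w6:5  w7:5  w8:5 ⇒ 5.
Reduction 15 − 5 = 10.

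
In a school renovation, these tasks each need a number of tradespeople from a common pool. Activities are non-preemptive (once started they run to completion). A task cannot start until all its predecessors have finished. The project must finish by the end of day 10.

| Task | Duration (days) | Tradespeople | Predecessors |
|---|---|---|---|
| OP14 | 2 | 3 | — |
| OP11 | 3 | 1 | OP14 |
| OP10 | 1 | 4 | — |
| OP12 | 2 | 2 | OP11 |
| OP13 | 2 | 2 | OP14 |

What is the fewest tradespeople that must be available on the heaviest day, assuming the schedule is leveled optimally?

4

Early-start (OP14@1, OP11@3, OP10@1, OP12@6, OP13@3) gives peak 7: d1:7  d2:3  d3:3  d4:3  d5:1  d6:2  d7:2  d8:0  d9:0  d10:0.
Shift OP10→6, OP12→7.
Schedule OP14@1, OP11@3, OP10@6, OP12@7, OP13@3: d1:3  d2:3  d3:3  d4:3  d5:1  d6:4  d7:2  d8:2  d9:0  d10:0 — peak 4.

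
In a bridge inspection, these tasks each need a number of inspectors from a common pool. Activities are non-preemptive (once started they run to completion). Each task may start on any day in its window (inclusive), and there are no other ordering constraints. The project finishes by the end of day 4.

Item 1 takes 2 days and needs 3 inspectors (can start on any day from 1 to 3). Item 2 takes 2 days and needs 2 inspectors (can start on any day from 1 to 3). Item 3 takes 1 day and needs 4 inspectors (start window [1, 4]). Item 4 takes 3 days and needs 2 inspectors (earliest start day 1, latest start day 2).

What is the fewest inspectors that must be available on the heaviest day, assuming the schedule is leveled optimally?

Early-start (Item 1@1, Item 2@1, Item 3@1, Item 4@1) gives peak 11: d1:11  d2:7  d3:2  d4:0.
Shift Item 2→3, Item 3→4.
Schedule Item 1@1, Item 2@3, Item 3@4, Item 4@1: d1:5  d2:5  d3:4  d4:6 — peak 6.

6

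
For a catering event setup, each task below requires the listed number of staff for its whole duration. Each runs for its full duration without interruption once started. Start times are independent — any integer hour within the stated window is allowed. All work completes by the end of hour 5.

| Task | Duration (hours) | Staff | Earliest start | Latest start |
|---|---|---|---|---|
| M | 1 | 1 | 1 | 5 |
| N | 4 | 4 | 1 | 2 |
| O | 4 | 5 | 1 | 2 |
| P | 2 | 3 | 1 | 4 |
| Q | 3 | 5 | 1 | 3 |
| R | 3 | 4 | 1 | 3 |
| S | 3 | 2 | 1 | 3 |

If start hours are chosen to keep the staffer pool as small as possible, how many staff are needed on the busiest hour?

20

Early-start (M@1, N@1, O@1, P@1, Q@1, R@1, S@1) gives peak 24: h1:24  h2:23  h3:20  h4:9  h5:0.
Shift R→3.
Schedule M@1, N@1, O@1, P@1, Q@1, R@3, S@1: h1:20  h2:19  h3:20  h4:13  h5:4 — peak 20.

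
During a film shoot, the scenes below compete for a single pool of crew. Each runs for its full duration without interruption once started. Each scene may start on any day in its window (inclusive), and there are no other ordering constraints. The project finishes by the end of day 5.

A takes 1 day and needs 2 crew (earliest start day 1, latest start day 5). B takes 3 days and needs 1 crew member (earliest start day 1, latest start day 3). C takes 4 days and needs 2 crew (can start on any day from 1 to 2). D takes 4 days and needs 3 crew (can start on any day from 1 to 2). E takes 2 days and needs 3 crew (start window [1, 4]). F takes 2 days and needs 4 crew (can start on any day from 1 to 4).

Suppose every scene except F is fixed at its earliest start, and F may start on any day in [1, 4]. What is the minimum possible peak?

11

F@1: d1:15  d2:13  d3:6  d4:5  d5:0 → peak 15
F@2: d1:11  d2:13  d3:10  d4:5  d5:0 → peak 13
F@3: d1:11  d2:9  d3:10  d4:9  d5:0 → peak 11
F@4: d1:11  d2:9  d3:6  d4:9  d5:4 → peak 11
Best is F@3, peak 11.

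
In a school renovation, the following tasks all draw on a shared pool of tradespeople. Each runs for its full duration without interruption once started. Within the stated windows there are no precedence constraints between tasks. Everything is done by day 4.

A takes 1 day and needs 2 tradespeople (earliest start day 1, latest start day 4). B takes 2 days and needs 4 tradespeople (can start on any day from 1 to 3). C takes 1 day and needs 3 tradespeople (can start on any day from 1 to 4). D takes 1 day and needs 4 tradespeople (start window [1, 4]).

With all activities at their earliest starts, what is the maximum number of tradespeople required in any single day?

Early-start schedule: A@1, B@1, C@1, D@1.
Load per day: day 1: 13, day 2: 4, day 3: 0, day 4: 0.
Peak is 13.

13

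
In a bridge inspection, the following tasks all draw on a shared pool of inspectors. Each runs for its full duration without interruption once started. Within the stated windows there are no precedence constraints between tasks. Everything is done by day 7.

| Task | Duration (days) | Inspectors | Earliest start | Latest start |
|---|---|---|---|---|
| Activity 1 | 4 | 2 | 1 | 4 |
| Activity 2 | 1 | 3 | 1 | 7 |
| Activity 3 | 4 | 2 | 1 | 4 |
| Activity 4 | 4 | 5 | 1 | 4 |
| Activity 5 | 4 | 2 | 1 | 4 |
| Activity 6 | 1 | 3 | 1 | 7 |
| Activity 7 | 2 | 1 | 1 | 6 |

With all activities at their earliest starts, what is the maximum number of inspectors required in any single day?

18

Early-start schedule: Activity 1@1, Activity 2@1, Activity 3@1, Activity 4@1, Activity 5@1, Activity 6@1, Activity 7@1.
Load per day: day 1: 18, day 2: 12, day 3: 11, day 4: 11, day 5: 0, day 6: 0, day 7: 0.
Peak is 18.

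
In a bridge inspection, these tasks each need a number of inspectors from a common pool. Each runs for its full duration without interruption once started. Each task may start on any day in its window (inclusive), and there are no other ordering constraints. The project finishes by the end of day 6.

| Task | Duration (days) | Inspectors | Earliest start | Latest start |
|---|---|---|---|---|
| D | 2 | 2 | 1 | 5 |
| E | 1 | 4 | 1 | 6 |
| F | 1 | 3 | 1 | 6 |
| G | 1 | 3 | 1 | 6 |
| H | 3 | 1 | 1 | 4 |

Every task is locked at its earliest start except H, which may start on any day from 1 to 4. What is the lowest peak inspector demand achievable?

H@1: d1:13  d2:3  d3:1  d4:0  d5:0  d6:0 → peak 13
H@2: d1:12  d2:3  d3:1  d4:1  d5:0  d6:0 → peak 12
H@3: d1:12  d2:2  d3:1  d4:1  d5:1  d6:0 → peak 12
H@4: d1:12  d2:2  d3:0  d4:1  d5:1  d6:1 → peak 12
Best is H@2, peak 12.

12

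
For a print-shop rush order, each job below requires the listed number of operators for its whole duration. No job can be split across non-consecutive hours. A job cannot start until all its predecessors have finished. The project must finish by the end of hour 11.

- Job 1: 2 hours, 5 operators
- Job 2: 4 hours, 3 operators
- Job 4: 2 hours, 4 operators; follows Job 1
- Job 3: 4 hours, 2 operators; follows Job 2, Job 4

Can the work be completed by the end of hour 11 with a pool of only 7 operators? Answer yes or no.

Schedule Job 1@1, Job 2@3, Job 4@3, Job 3@7: h1:5  h2:5  h3:7  h4:7  h5:3  h6:3  h7:2  h8:2  h9:2  h10:2  h11:0 — peak 7 ≤ 7.

yes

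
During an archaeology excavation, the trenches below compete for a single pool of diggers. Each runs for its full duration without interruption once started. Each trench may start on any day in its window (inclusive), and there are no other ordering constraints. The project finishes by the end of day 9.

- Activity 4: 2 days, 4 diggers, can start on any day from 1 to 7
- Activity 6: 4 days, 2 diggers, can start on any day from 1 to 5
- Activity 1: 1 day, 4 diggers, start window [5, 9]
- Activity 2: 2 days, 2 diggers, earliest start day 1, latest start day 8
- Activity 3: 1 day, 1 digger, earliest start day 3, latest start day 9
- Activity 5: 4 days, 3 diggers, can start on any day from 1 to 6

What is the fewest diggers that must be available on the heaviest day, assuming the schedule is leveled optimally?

5

Early-start (Activity 4@1, Activity 6@1, Activity 1@5, Activity 2@1, Activity 3@3, Activity 5@1) gives peak 11: d1:11  d2:11  d3:6  d4:5  d5:4  d6:0  d7:0  d8:0  d9:0.
Shift Activity 6→3, Activity 1→7, Activity 2→8, Activity 3→7, Activity 5→3.
Schedule Activity 4@1, Activity 6@3, Activity 1@7, Activity 2@8, Activity 3@7, Activity 5@3: d1:4  d2:4  d3:5  d4:5  d5:5  d6:5  d7:5  d8:2  d9:2 — peak 5.
Total digger-days = 37 over 9 days ⇒ peak ≥ ⌈37/9⌉ = 5, so 5 is optimal.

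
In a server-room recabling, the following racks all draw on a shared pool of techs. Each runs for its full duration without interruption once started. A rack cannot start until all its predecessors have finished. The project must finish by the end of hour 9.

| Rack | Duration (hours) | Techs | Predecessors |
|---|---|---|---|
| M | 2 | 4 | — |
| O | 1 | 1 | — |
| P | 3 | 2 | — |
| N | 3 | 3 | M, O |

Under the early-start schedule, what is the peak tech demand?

7

Early-start schedule: M@1, O@1, P@1, N@3.
Load per hour: hour 1: 7, hour 2: 6, hour 3: 5, hour 4: 3, hour 5: 3, hour 6: 0, hour 7: 0, hour 8: 0, hour 9: 0.
Peak is 7.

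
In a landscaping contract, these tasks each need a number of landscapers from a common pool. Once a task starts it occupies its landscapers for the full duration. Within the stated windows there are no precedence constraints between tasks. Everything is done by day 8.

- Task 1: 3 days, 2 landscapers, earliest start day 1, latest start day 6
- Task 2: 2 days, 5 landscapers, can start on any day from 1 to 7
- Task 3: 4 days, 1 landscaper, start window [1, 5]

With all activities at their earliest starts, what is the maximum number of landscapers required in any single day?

Early-start schedule: Task 1@1, Task 2@1, Task 3@1.
Load per day: day 1: 8, day 2: 8, day 3: 3, day 4: 1, day 5: 0, day 6: 0, day 7: 0, day 8: 0.
Peak is 8.

8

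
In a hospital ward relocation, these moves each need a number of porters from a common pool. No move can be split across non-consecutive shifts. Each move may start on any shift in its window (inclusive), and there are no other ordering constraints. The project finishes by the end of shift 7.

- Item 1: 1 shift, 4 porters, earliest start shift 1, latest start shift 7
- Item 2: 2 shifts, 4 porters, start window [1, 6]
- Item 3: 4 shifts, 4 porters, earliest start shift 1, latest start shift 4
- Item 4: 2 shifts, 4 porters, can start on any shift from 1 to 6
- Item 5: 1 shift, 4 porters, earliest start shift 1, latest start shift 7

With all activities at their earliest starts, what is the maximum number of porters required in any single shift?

Early-start schedule: Item 1@1, Item 2@1, Item 3@1, Item 4@1, Item 5@1.
Load per shift: shift 1: 20, shift 2: 12, shift 3: 4, shift 4: 4, shift 5: 0, shift 6: 0, shift 7: 0.
Peak is 20.

20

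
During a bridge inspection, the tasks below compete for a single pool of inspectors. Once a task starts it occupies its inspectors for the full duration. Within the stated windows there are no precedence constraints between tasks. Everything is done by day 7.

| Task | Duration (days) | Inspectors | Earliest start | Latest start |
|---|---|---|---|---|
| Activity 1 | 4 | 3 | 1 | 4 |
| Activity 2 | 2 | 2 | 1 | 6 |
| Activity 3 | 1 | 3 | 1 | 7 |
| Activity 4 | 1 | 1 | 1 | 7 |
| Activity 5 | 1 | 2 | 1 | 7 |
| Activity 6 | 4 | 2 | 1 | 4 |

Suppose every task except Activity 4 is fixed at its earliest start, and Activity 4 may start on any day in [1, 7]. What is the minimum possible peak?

Activity 4@1: d1:13  d2:7  d3:5  d4:5  d5:0  d6:0  d7:0 → peak 13
Activity 4@2: d1:12  d2:8  d3:5  d4:5  d5:0  d6:0  d7:0 → peak 12
Activity 4@3: d1:12  d2:7  d3:6  d4:5  d5:0  d6:0  d7:0 → peak 12
Activity 4@4: d1:12  d2:7  d3:5  d4:6  d5:0  d6:0  d7:0 → peak 12
Activity 4@5: d1:12  d2:7  d3:5  d4:5  d5:1  d6:0  d7:0 → peak 12
Activity 4@6: d1:12  d2:7  d3:5  d4:5  d5:0  d6:1  d7:0 → peak 12
Activity 4@7: d1:12  d2:7  d3:5  d4:5  d5:0  d6:0  d7:1 → peak 12
Best is Activity 4@2, peak 12.

12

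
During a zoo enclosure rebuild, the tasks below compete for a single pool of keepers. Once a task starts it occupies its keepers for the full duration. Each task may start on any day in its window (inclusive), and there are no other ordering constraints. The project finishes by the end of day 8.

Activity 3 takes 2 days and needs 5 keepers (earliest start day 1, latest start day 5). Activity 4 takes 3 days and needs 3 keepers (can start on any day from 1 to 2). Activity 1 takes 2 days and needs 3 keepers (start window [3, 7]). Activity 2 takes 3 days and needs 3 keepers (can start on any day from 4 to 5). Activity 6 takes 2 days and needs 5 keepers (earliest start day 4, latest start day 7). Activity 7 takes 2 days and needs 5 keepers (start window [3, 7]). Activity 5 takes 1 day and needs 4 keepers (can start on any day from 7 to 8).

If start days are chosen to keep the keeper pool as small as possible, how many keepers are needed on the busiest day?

8

Early-start (Activity 3@1, Activity 4@1, Activity 1@3, Activity 2@4, Activity 6@4, Activity 7@3, Activity 5@7) gives peak 16: d1:8  d2:8  d3:11  d4:16  d5:8  d6:3  d7:4  d8:0.
Shift Activity 2→5, Activity 7→6, Activity 5→8.
Schedule Activity 3@1, Activity 4@1, Activity 1@3, Activity 2@5, Activity 6@4, Activity 7@6, Activity 5@8: d1:8  d2:8  d3:6  d4:8  d5:8  d6:8  d7:8  d8:4 — peak 8.
Total keeper-days = 58 over 8 days ⇒ peak ≥ ⌈58/8⌉ = 8, so 8 is optimal.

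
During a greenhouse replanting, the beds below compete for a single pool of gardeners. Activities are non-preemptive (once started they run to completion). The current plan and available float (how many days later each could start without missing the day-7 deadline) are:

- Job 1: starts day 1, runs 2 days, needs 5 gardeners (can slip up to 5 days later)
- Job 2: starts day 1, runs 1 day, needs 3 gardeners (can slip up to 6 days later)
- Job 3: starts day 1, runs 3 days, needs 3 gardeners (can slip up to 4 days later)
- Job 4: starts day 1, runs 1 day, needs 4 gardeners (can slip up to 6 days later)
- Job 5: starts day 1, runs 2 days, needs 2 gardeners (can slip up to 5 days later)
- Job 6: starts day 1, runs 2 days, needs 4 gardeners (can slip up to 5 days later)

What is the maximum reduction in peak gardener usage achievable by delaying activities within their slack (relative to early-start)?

Early-start peak: d1:21  d2:14  d3:3  d4:0  d5:0  d6:0  d7:0 ⇒ 21.
Leveled (Job 1@1, Job 2@3, Job 3@3, Job 4@4, Job 5@1, Job 6@5): d1:7  d2:7  d3:6  d4:7  d5:7  d6:4  d7:0 ⇒ 7.
Reduction 21 − 7 = 14.

14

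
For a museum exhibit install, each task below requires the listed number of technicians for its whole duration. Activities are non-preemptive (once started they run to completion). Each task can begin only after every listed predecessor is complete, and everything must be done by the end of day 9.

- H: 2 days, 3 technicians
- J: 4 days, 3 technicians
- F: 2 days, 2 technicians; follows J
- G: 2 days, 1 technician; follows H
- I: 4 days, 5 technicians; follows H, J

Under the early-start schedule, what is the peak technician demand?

7

Early-start schedule: H@1, J@1, F@5, G@3, I@5.
Load per day: day 1: 6, day 2: 6, day 3: 4, day 4: 4, day 5: 7, day 6: 7, day 7: 5, day 8: 5, day 9: 0.
Peak is 7.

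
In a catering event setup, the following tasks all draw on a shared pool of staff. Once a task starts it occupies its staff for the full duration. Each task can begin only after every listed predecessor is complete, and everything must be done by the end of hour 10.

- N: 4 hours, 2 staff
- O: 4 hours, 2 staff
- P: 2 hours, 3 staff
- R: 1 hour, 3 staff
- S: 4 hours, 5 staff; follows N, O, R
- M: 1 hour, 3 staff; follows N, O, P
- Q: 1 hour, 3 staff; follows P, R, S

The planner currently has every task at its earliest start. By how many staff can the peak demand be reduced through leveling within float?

Early-start peak: h1:10  h2:7  h3:4  h4:4  h5:8  h6:5  h7:5  h8:5  h9:3  h10:0 ⇒ 10.
Leveled (N@1, O@1, P@1, R@3, S@5, M@9, Q@9): h1:7  h2:7  h3:7  h4:4  h5:5  h6:5  h7:5  h8:5  h9:6  h10:0 ⇒ 7.
Reduction 10 − 7 = 3.

3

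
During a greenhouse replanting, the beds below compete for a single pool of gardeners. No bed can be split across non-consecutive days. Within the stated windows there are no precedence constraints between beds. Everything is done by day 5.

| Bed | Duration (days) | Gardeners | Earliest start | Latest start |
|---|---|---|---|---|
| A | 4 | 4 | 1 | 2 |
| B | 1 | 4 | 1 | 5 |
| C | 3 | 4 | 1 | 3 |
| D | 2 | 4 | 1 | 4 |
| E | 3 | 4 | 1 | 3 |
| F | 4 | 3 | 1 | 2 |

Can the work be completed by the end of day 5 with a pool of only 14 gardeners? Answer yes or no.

The minimum achievable peak is 15; 14 < 15, so no feasible schedule stays within the cap.

no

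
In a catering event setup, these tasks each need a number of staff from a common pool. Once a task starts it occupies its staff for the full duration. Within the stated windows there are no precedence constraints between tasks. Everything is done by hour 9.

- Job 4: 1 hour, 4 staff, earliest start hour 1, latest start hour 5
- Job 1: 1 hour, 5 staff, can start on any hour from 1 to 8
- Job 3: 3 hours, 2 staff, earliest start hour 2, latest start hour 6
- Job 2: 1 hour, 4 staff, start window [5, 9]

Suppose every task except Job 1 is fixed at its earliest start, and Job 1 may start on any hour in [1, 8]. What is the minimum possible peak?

5

Job 1@1: h1:9  h2:2  h3:2  h4:2  h5:4  h6:0  h7:0  h8:0  h9:0 → peak 9
Job 1@2: h1:4  h2:7  h3:2  h4:2  h5:4  h6:0  h7:0  h8:0  h9:0 → peak 7
Job 1@3: h1:4  h2:2  h3:7  h4:2  h5:4  h6:0  h7:0  h8:0  h9:0 → peak 7
Job 1@4: h1:4  h2:2  h3:2  h4:7  h5:4  h6:0  h7:0  h8:0  h9:0 → peak 7
Job 1@5: h1:4  h2:2  h3:2  h4:2  h5:9  h6:0  h7:0  h8:0  h9:0 → peak 9
Job 1@6: h1:4  h2:2  h3:2  h4:2  h5:4  h6:5  h7:0  h8:0  h9:0 → peak 5
Job 1@7: h1:4  h2:2  h3:2  h4:2  h5:4  h6:0  h7:5  h8:0  h9:0 → peak 5
Job 1@8: h1:4  h2:2  h3:2  h4:2  h5:4  h6:0  h7:0  h8:5  h9:0 → peak 5
Best is Job 1@6, peak 5.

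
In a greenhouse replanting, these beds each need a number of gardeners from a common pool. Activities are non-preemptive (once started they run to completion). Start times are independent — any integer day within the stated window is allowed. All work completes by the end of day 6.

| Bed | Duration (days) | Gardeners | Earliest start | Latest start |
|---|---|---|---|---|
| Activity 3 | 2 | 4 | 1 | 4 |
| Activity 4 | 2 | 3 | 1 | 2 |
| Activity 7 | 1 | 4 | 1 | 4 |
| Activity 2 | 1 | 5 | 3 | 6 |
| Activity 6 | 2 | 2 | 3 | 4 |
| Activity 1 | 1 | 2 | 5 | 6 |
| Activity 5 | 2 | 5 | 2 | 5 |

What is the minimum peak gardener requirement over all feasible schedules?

7

Early-start (Activity 3@1, Activity 4@1, Activity 7@1, Activity 2@3, Activity 6@3, Activity 1@5, Activity 5@2) gives peak 12: d1:11  d2:12  d3:12  d4:2  d5:2  d6:0.
Shift Activity 7→3, Activity 2→4, Activity 5→5.
Schedule Activity 3@1, Activity 4@1, Activity 7@3, Activity 2@4, Activity 6@3, Activity 1@5, Activity 5@5: d1:7  d2:7  d3:6  d4:7  d5:7  d6:5 — peak 7.
Total gardener-days = 39 over 6 days ⇒ peak ≥ ⌈39/6⌉ = 7, so 7 is optimal.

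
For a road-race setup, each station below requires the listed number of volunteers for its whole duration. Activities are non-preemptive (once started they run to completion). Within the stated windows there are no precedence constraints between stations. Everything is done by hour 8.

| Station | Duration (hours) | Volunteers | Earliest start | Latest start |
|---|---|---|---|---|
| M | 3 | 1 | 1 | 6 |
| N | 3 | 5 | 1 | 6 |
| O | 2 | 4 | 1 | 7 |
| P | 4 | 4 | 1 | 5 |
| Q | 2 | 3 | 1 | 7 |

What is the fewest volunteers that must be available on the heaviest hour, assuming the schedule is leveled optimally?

8

Early-start (M@1, N@1, O@1, P@1, Q@1) gives peak 17: h1:17  h2:17  h3:10  h4:4  h5:0  h6:0  h7:0  h8:0.
Shift O→4, P→4, Q→6.
Schedule M@1, N@1, O@4, P@4, Q@6: h1:6  h2:6  h3:6  h4:8  h5:8  h6:7  h7:7  h8:0 — peak 8.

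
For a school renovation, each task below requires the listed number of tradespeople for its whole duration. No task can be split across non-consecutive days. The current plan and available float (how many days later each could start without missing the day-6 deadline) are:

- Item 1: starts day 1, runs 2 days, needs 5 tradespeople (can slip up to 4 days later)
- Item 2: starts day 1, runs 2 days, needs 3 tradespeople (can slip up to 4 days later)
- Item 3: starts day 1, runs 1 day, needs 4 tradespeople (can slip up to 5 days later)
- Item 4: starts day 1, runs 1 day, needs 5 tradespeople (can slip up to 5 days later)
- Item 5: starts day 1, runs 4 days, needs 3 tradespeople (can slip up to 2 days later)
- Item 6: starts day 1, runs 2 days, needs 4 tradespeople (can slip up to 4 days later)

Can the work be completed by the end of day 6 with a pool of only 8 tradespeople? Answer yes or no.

yes

Schedule Item 1@1, Item 2@1, Item 3@3, Item 4@4, Item 5@3, Item 6@5: d1:8  d2:8  d3:7  d4:8  d5:7  d6:7 — peak 8 ≤ 8.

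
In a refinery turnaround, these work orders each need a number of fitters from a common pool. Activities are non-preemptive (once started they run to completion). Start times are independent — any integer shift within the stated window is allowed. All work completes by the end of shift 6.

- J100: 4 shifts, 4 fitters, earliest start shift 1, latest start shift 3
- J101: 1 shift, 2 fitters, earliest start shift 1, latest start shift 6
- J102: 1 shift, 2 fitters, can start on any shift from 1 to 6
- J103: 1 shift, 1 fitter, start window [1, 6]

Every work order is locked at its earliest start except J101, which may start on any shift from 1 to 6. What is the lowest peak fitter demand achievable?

J101@1: s1:9  s2:4  s3:4  s4:4  s5:0  s6:0 → peak 9
J101@2: s1:7  s2:6  s3:4  s4:4  s5:0  s6:0 → peak 7
J101@3: s1:7  s2:4  s3:6  s4:4  s5:0  s6:0 → peak 7
J101@4: s1:7  s2:4  s3:4  s4:6  s5:0  s6:0 → peak 7
J101@5: s1:7  s2:4  s3:4  s4:4  s5:2  s6:0 → peak 7
J101@6: s1:7  s2:4  s3:4  s4:4  s5:0  s6:2 → peak 7
Best is J101@2, peak 7.

7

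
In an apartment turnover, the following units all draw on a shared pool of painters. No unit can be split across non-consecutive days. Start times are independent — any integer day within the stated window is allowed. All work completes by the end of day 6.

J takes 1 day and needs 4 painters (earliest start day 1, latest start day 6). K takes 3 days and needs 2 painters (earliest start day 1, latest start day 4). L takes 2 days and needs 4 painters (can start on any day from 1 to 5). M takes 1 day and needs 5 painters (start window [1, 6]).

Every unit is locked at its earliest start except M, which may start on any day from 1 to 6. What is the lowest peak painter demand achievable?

M@1: d1:15  d2:6  d3:2  d4:0  d5:0  d6:0 → peak 15
M@2: d1:10  d2:11  d3:2  d4:0  d5:0  d6:0 → peak 11
M@3: d1:10  d2:6  d3:7  d4:0  d5:0  d6:0 → peak 10
M@4: d1:10  d2:6  d3:2  d4:5  d5:0  d6:0 → peak 10
M@5: d1:10  d2:6  d3:2  d4:0  d5:5  d6:0 → peak 10
M@6: d1:10  d2:6  d3:2  d4:0  d5:0  d6:5 → peak 10
Best is M@3, peak 10.

10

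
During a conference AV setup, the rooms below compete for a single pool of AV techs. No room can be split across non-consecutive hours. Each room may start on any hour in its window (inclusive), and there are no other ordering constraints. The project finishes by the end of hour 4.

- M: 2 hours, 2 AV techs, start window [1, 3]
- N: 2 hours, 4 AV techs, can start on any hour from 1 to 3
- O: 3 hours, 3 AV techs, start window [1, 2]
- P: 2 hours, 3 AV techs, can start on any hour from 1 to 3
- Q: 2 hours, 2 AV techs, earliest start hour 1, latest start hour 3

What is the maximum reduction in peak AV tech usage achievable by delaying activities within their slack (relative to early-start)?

Early-start peak: h1:14  h2:14  h3:3  h4:0 ⇒ 14.
Leveled (M@1, N@1, O@1, P@3, Q@3): h1:9  h2:9  h3:8  h4:5 ⇒ 9.
Reduction 14 − 9 = 5.

5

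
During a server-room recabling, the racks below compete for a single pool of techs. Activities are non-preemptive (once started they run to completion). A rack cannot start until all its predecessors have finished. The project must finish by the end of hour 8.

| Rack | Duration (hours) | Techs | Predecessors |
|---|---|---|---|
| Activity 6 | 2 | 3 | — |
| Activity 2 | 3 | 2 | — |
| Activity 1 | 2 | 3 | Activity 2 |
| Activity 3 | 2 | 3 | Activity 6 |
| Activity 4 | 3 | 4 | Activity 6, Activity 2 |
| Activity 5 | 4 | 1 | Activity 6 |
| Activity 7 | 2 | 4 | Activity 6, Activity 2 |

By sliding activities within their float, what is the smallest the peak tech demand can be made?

Early-start (Activity 6@1, Activity 2@1, Activity 1@4, Activity 3@3, Activity 4@4, Activity 5@3, Activity 7@4) gives peak 15: h1:5  h2:5  h3:6  h4:15  h5:12  h6:5  h7:0  h8:0.
Shift Activity 4→5, Activity 7→7.
Schedule Activity 6@1, Activity 2@1, Activity 1@4, Activity 3@3, Activity 4@5, Activity 5@3, Activity 7@7: h1:5  h2:5  h3:6  h4:7  h5:8  h6:5  h7:8  h8:4 — peak 8.

8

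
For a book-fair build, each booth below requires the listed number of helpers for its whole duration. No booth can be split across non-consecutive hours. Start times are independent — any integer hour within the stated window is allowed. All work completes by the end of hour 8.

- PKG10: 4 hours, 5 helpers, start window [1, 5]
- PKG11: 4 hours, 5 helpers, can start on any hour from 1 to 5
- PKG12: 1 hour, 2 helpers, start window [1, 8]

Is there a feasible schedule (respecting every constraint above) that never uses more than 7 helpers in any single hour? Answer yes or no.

Schedule PKG10@1, PKG11@5, PKG12@1: h1:7  h2:5  h3:5  h4:5  h5:5  h6:5  h7:5  h8:5 — peak 7 ≤ 7.

yes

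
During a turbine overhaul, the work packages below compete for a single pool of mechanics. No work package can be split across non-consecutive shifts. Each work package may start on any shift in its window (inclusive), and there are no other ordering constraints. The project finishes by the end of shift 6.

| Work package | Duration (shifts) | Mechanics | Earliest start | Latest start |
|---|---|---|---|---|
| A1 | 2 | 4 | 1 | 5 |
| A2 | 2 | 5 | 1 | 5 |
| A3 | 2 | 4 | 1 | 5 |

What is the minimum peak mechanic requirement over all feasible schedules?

5

Early-start (A1@1, A2@1, A3@1) gives peak 13: s1:13  s2:13  s3:0  s4:0  s5:0  s6:0.
Shift A2→3, A3→5.
Schedule A1@1, A2@3, A3@5: s1:4  s2:4  s3:5  s4:5  s5:4  s6:4 — peak 5.
Total mechanic-shifts = 26 over 6 shifts ⇒ peak ≥ ⌈26/6⌉ = 5, so 5 is optimal.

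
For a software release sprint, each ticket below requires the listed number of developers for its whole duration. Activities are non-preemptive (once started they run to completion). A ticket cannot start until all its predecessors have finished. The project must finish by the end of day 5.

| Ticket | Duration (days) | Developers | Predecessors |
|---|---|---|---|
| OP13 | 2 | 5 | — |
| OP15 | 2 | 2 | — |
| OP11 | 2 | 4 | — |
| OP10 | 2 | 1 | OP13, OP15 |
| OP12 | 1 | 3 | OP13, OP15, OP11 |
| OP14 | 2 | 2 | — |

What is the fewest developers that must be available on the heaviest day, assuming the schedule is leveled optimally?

7

Early-start (OP13@1, OP15@1, OP11@1, OP10@3, OP12@3, OP14@1) gives peak 13: d1:13  d2:13  d3:4  d4:1  d5:0.
Shift OP11→3, OP12→5, OP14→3.
Schedule OP13@1, OP15@1, OP11@3, OP10@3, OP12@5, OP14@3: d1:7  d2:7  d3:7  d4:7  d5:3 — peak 7.
Total developer-days = 31 over 5 days ⇒ peak ≥ ⌈31/5⌉ = 7, so 7 is optimal.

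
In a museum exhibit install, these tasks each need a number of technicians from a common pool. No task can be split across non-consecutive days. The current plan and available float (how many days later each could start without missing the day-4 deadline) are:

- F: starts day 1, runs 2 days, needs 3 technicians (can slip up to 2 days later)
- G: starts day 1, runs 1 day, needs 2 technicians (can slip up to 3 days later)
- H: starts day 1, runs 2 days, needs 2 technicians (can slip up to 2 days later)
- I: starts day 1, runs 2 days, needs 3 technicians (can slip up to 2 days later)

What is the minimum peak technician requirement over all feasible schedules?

Early-start (F@1, G@1, H@1, I@1) gives peak 10: d1:10  d2:8  d3:0  d4:0.
Shift H→2, I→3.
Schedule F@1, G@1, H@2, I@3: d1:5  d2:5  d3:5  d4:3 — peak 5.
Total technician-days = 18 over 4 days ⇒ peak ≥ ⌈18/4⌉ = 5, so 5 is optimal.

5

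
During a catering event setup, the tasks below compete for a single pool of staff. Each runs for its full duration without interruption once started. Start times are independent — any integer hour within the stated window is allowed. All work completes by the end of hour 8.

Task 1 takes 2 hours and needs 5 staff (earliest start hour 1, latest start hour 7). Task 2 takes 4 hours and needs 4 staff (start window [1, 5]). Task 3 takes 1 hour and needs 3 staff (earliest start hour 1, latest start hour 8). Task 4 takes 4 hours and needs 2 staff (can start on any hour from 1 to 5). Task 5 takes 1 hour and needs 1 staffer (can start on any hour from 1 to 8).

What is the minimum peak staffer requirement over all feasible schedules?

6

Early-start (Task 1@1, Task 2@1, Task 3@1, Task 4@1, Task 5@1) gives peak 15: h1:15  h2:11  h3:6  h4:6  h5:0  h6:0  h7:0  h8:0.
Shift Task 2→3, Task 3→7, Task 4→3.
Schedule Task 1@1, Task 2@3, Task 3@7, Task 4@3, Task 5@1: h1:6  h2:5  h3:6  h4:6  h5:6  h6:6  h7:3  h8:0 — peak 6.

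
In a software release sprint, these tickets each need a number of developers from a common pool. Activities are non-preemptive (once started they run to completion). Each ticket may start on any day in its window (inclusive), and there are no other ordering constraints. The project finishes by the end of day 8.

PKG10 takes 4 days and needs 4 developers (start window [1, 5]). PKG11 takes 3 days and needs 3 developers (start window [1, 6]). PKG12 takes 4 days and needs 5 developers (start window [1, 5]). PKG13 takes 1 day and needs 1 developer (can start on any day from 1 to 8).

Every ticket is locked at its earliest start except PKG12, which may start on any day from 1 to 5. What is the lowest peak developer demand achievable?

PKG12@1: d1:13  d2:12  d3:12  d4:9  d5:0  d6:0  d7:0  d8:0 → peak 13
PKG12@2: d1:8  d2:12  d3:12  d4:9  d5:5  d6:0  d7:0  d8:0 → peak 12
PKG12@3: d1:8  d2:7  d3:12  d4:9  d5:5  d6:5  d7:0  d8:0 → peak 12
PKG12@4: d1:8  d2:7  d3:7  d4:9  d5:5  d6:5  d7:5  d8:0 → peak 9
PKG12@5: d1:8  d2:7  d3:7  d4:4  d5:5  d6:5  d7:5  d8:5 → peak 8
Best is PKG12@5, peak 8.

8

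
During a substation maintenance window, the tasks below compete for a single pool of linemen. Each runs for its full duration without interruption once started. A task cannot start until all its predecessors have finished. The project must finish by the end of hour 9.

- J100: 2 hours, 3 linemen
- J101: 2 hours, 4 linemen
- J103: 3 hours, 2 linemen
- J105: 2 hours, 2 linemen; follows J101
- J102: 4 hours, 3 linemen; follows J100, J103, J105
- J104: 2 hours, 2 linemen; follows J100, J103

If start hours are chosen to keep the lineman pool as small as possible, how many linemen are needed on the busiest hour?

6

Early-start (J100@1, J101@1, J103@1, J105@3, J102@5, J104@4) gives peak 9: h1:9  h2:9  h3:4  h4:4  h5:5  h6:3  h7:3  h8:3  h9:0.
Shift J100→3, J105→4, J102→6, J104→5.
Schedule J100@3, J101@1, J103@1, J105@4, J102@6, J104@5: h1:6  h2:6  h3:5  h4:5  h5:4  h6:5  h7:3  h8:3  h9:3 — peak 6.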